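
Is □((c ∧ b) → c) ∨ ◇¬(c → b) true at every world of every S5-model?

Valid in S5

Tableau for the negation ¬(□((c ∧ b) → c) ∨ ◇¬(c → b)):
1. ¬(□((c ∧ b) → c) ∨ ◇¬(c → b)), w0
2. ¬□((c ∧ b) → c), w0
3. ¬◇¬(c → b), w0
4. c → b, w0
5. b, w0
6. ¬((c ∧ b) → c), w1
7. c ∧ b, w1
8. ¬c, w1
9. c, w1
10. b, w1
Accessibility: w0Rw0, w0Rw1, w1Rw0, w1Rw1
Branch closes: c and ¬c both at w1.
Every branch of the negation's tableau closes; the branch above is one of them.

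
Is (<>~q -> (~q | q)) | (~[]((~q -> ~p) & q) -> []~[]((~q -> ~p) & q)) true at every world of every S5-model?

Valid

Tableau for the negation ~((<>~q -> (~q | q)) | (~[]((~q -> ~p) & q) -> []~[]((~q -> ~p) & q))):
1. ~((<>~q -> (~q | q)) | (~[]((~q -> ~p) & q) -> []~[]((~q -> ~p) & q))), 0
2. ~(<>~q -> (~q | q)), 0   [~|-rule on 1]
3. ~(~[]((~q -> ~p) & q) -> []~[]((~q -> ~p) & q)), 0   [~|-rule on 1]
4. <>~q, 0   [~->-rule on 2]
5. ~(~q | q), 0   [~->-rule on 2]
6. ~[]((~q -> ~p) & q), 0   [~->-rule on 3]
7. ~[]~[]((~q -> ~p) & q), 0   [~->-rule on 3]
8. q, 0   [~|-rule on 5]
9. ~q, 0   [~|-rule on 5]
Accessibility: 0R0
Branch closes: q and ~q both at 0.
Every branch of the negation's tableau closes; the branch above is one of them.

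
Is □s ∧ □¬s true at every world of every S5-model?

Tableau for the negation ¬(□s ∧ □¬s):
1. ¬(□s ∧ □¬s), u
2. ¬□¬s, u
3. s, v
Accessibility: uRu, uRv, vRu, vRv
The negation has an open branch (countermodel exists).

Invalid (countermodel exists)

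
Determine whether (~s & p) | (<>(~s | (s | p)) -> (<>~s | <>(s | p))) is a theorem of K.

Tableau for the negation ~((~s & p) | (<>(~s | (s | p)) -> (<>~s | <>(s | p)))):
1. ~((~s & p) | (<>(~s | (s | p)) -> (<>~s | <>(s | p)))), w0
2. ~(~s & p), w0
3. ~(<>(~s | (s | p)) -> (<>~s | <>(s | p))), w0
4. <>(~s | (s | p)), w0
5. ~(<>~s | <>(s | p)), w0
6. ~<>~s, w0
7. ~<>(s | p), w0
8. ~p, w0
9. ~s | (s | p), w1
10. s, w1
11. ~(s | p), w1
12. ~s, w1
13. ~p, w1
Accessibility: w0Rw1
Branch closes: s and ~s both at w1.
All branches of the negation close; one closing branch shown above.

Valid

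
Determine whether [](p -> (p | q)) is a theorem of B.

Valid

Tableau for the negation ~[](p -> (p | q)):
1. ~[](p -> (p | q)), w0
2. ~(p -> (p | q)), w1   [~[]-rule on 1: fresh world w1, w0Rw1]
3. p, w1   [~->-rule on 2]
4. ~(p | q), w1   [~->-rule on 2]
5. ~p, w1   [~|-rule on 4]
6. ~q, w1   [~|-rule on 4]
Accessibility: w0Rw0, w0Rw1, w1Rw0, w1Rw1
Branch closes: p and ~p both at w1.
All branches of the negation close; one closing branch shown above.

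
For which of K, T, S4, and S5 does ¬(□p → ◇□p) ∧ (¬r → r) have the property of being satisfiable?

K

T-tableau for the formula:
1. ¬(□p → ◇□p) ∧ (¬r → r), u
2. ¬(□p → ◇□p), u
3. ¬r → r, u
4. □p, u
5. ¬◇□p, u
6. p, u
7. ¬□p, u
8. r, u
9. ¬p, v
10. p, v
Accessibility: uRu, uRv, vRv
Branch closes: p and ¬p both at v.
Every branch closes (one shown): unsatisfiable in T, hence also in S4, S5 (every S4/S5-frame is a T-frame).
K-tableau for the formula:
1. ¬(□p → ◇□p) ∧ (¬r → r), u
2. ¬(□p → ◇□p), u
3. ¬r → r, u
4. □p, u
5. ¬◇□p, u
6. r, u
Complete open branch: satisfiable in K.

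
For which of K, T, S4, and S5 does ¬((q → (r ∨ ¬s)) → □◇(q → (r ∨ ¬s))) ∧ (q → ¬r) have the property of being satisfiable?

S5-tableau for the formula:
1. ¬((q → (r ∨ ¬s)) → □◇(q → (r ∨ ¬s))) ∧ (q → ¬r), u
2. ¬((q → (r ∨ ¬s)) → □◇(q → (r ∨ ¬s))), u   [∧-rule on 1]
3. q → ¬r, u   [∧-rule on 1]
4. q → (r ∨ ¬s), u   [¬→-rule on 2]
5. ¬□◇(q → (r ∨ ¬s)), u   [¬→-rule on 2]
6. ¬r, u   [→-rule on 3 (branches; this branch)]
7. r ∨ ¬s, u   [→-rule on 4 (branches; this branch)]
8. ¬s, u   [∨-rule on 7 (branches; this branch)]
9. ¬◇(q → (r ∨ ¬s)), v   [¬□-rule on 5: fresh world v, uRv]
10. ¬(q → (r ∨ ¬s)), u   [¬◇-rule on 9 via vRu]
11. q, u   [¬→-rule on 10]
12. ¬(r ∨ ¬s), u   [¬→-rule on 10]
13. s, u   [¬∨-rule on 12]
Accessibility: uRu, uRv, vRu, vRv
Branch closes: s and ¬s both at u.
Every branch closes (one shown): unsatisfiable in S5.
S4-tableau for the formula:
1. ¬((q → (r ∨ ¬s)) → □◇(q → (r ∨ ¬s))) ∧ (q → ¬r), u
2. ¬((q → (r ∨ ¬s)) → □◇(q → (r ∨ ¬s))), u   [∧-rule on 1]
3. q → ¬r, u   [∧-rule on 1]
4. q → (r ∨ ¬s), u   [¬→-rule on 2]
5. ¬□◇(q → (r ∨ ¬s)), u   [¬→-rule on 2]
6. ¬r, u   [→-rule on 3 (branches; this branch)]
7. r ∨ ¬s, u   [→-rule on 4 (branches; this branch)]
8. ¬s, u   [∨-rule on 7 (branches; this branch)]
9. ¬◇(q → (r ∨ ¬s)), v   [¬□-rule on 5: fresh world v, uRv]
10. ¬(q → (r ∨ ¬s)), v   [¬◇-rule on 9 via vRv]
11. q, v   [¬→-rule on 10]
12. ¬(r ∨ ¬s), v   [¬→-rule on 10]
13. ¬r, v   [¬∨-rule on 12]
14. s, v   [¬∨-rule on 12]
Accessibility: uRu, uRv, vRv
Complete open branch: satisfiable in S4, hence also in K, T (this S4-model is also a K-model and a T-model).

K, T, S4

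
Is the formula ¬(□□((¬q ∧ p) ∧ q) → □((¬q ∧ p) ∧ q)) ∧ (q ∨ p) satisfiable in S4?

1. ¬(□□((¬q ∧ p) ∧ q) → □((¬q ∧ p) ∧ q)) ∧ (q ∨ p), w0
2. ¬(□□((¬q ∧ p) ∧ q) → □((¬q ∧ p) ∧ q)), w0
3. q ∨ p, w0
4. □□((¬q ∧ p) ∧ q), w0
5. ¬□((¬q ∧ p) ∧ q), w0
6. □((¬q ∧ p) ∧ q), w0
7. (¬q ∧ p) ∧ q, w0
8. ¬q ∧ p, w0
9. q, w0
10. ¬q, w0
11. p, w0
Accessibility: w0Rw0
Branch closes: q and ¬q both at w0.
Every branch closes; the branch above is one of them.

No, unsatisfiable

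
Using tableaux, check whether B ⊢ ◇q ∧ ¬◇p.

No, not valid

Tableau for the negation ¬(◇q ∧ ¬◇p):
1. ¬(◇q ∧ ¬◇p), u
2. ◇p, u
3. p, v
Accessibility: uRu, uRv, vRu, vRv
The negation has an open branch (countermodel exists).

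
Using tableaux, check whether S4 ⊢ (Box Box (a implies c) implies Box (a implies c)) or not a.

Yes, valid

Tableau for the negation not ((Box Box (a implies c) implies Box (a implies c)) or not a):
1. not ((Box Box (a implies c) implies Box (a implies c)) or not a), u
2. not (Box Box (a implies c) implies Box (a implies c)), u   [neg-or-rule on 1]
3. a, u   [neg-or-rule on 1]
4. Box Box (a implies c), u   [neg-implies-rule on 2]
5. not Box (a implies c), u   [neg-implies-rule on 2]
6. Box (a implies c), u   [Box-rule on 4 via uRu]
7. a implies c, u   [Box-rule on 6 via uRu]
8. c, u   [implies-rule on 7 (branches; this branch)]
9. not (a implies c), v   [neg-Box-rule on 5: fresh world v, uRv]
10. a, v   [neg-implies-rule on 9]
11. not c, v   [neg-implies-rule on 9]
12. Box (a implies c), v   [Box-rule on 4 via uRv]
13. a implies c, v   [Box-rule on 6 via uRv]
14. c, v   [implies-rule on 13 (branches; this branch)]
Accessibility: uRu, uRv, vRv
Branch closes: c and not c both at v.
Every branch of the negation's tableau closes; the branch above is one of them.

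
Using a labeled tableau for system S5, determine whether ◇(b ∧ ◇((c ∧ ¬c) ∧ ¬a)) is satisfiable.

1. ◇(b ∧ ◇((c ∧ ¬c) ∧ ¬a)), w0
2. b ∧ ◇((c ∧ ¬c) ∧ ¬a), w1   [◇-rule on 1: fresh world w1, w0Rw1]
3. b, w1   [∧-rule on 2]
4. ◇((c ∧ ¬c) ∧ ¬a), w1   [∧-rule on 2]
5. (c ∧ ¬c) ∧ ¬a, w2   [◇-rule on 4: fresh world w2, w1Rw2]
6. c ∧ ¬c, w2   [∧-rule on 5]
7. ¬a, w2   [∧-rule on 5]
8. c, w2   [∧-rule on 6]
9. ¬c, w2   [∧-rule on 6]
Accessibility: w0Rw0, w0Rw1, w0Rw2, w1Rw0, w1Rw1, w1Rw2, w2Rw0, w2Rw1, w2Rw2
Branch closes: c and ¬c both at w2.
(One branch shown.) All branches close.

Unsatisfiable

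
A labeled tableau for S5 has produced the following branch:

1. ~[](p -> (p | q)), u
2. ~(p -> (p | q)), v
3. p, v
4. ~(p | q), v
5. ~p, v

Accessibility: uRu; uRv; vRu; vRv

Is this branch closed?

Both p and ~p appear at v.

Yes, closed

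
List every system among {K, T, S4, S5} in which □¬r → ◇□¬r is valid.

T, S4, S5

K-tableau for the negation ¬(□¬r → ◇□¬r):
1. ¬(□¬r → ◇□¬r), 0
2. □¬r, 0
3. ¬◇□¬r, 0
Complete open branch: countermodel on a K-frame, so not valid in K.
T-tableau for the negation ¬(□¬r → ◇□¬r):
1. ¬(□¬r → ◇□¬r), 0
2. □¬r, 0
3. ¬◇□¬r, 0
4. ¬r, 0
5. ¬□¬r, 0
6. r, 1
7. ¬r, 1
Accessibility: 0R0, 0R1, 1R1
Branch closes: r and ¬r both at 1.
Every branch closes (one shown): valid in T, hence also in S4, S5 (every theorem of T is a theorem of S4 and S5).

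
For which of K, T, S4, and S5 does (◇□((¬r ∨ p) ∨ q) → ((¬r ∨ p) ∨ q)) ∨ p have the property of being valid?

S5-tableau for the negation ¬((◇□((¬r ∨ p) ∨ q) → ((¬r ∨ p) ∨ q)) ∨ p):
1. ¬((◇□((¬r ∨ p) ∨ q) → ((¬r ∨ p) ∨ q)) ∨ p), u
2. ¬(◇□((¬r ∨ p) ∨ q) → ((¬r ∨ p) ∨ q)), u
3. ¬p, u
4. ◇□((¬r ∨ p) ∨ q), u
5. ¬((¬r ∨ p) ∨ q), u
6. ¬(¬r ∨ p), u
7. ¬q, u
8. r, u
9. □((¬r ∨ p) ∨ q), v
10. (¬r ∨ p) ∨ q, u
11. (¬r ∨ p) ∨ q, v
12. ¬r ∨ p, u
13. q, v
14. p, u
Accessibility: uRu, uRv, vRu, vRv
Branch closes: p and ¬p both at u.
Every branch closes (one shown): valid in S5.
S4-tableau for the negation ¬((◇□((¬r ∨ p) ∨ q) → ((¬r ∨ p) ∨ q)) ∨ p):
1. ¬((◇□((¬r ∨ p) ∨ q) → ((¬r ∨ p) ∨ q)) ∨ p), u
2. ¬(◇□((¬r ∨ p) ∨ q) → ((¬r ∨ p) ∨ q)), u
3. ¬p, u
4. ◇□((¬r ∨ p) ∨ q), u
5. ¬((¬r ∨ p) ∨ q), u
6. ¬(¬r ∨ p), u
7. ¬q, u
8. r, u
9. □((¬r ∨ p) ∨ q), v
10. (¬r ∨ p) ∨ q, v
11. q, v
Accessibility: uRu, uRv, vRv
Complete open branch: countermodel on an S4-frame, so not valid in S4, nor in K, T (the same frame is also a K-frame and a T-frame).

S5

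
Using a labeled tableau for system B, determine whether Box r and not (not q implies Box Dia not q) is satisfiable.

Unsatisfiable (every branch closes)

1. Box r and not (not q implies Box Dia not q), u
2. Box r, u
3. not (not q implies Box Dia not q), u
4. not q, u
5. not Box Dia not q, u
6. r, u
7. not Dia not q, v
8. r, v
9. q, u
Accessibility: uRu, uRv, vRu, vRv
Branch closes: q and not q both at u.
All branches of the tableau close; one closing branch shown above.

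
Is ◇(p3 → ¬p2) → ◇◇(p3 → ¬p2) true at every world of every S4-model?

Yes, valid

Tableau for the negation ¬(◇(p3 → ¬p2) → ◇◇(p3 → ¬p2)):
1. ¬(◇(p3 → ¬p2) → ◇◇(p3 → ¬p2)), w0
2. ◇(p3 → ¬p2), w0
3. ¬◇◇(p3 → ¬p2), w0
4. ¬◇(p3 → ¬p2), w0
5. ¬(p3 → ¬p2), w0
6. p3, w0
7. p2, w0
8. p3 → ¬p2, w1
9. ¬◇(p3 → ¬p2), w1
10. ¬(p3 → ¬p2), w1
11. p3, w1
12. p2, w1
13. ¬p2, w1
Accessibility: w0Rw0, w0Rw1, w1Rw1
Branch closes: p2 and ¬p2 both at w1.
All branches of the negation close; one closing branch shown above.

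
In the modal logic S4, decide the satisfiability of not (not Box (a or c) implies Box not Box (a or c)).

1. not (not Box (a or c) implies Box not Box (a or c)), w0
2. not Box (a or c), w0
3. not Box not Box (a or c), w0
4. not (a or c), w1
5. not a, w1
6. not c, w1
7. Box (a or c), w2
8. a or c, w2
9. c, w2
Accessibility: w0Rw0, w0Rw1, w0Rw2, w1Rw1, w2Rw2

Satisfiable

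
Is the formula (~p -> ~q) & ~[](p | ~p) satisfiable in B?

Unsatisfiable (every branch closes)

1. (~p -> ~q) & ~[](p | ~p), w0
2. ~p -> ~q, w0
3. ~[](p | ~p), w0
4. ~q, w0
5. ~(p | ~p), w1
6. ~p, w1
7. p, w1
Accessibility: w0Rw0, w0Rw1, w1Rw0, w1Rw1
Branch closes: p and ~p both at w1.
Every branch closes; the branch above is one of them.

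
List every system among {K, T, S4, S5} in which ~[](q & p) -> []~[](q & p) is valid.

S5

S4-tableau for the negation ~(~[](q & p) -> []~[](q & p)):
1. ~(~[](q & p) -> []~[](q & p)), u
2. ~[](q & p), u
3. ~[]~[](q & p), u
4. ~(q & p), v
5. ~p, v
6. [](q & p), w
7. q & p, w
8. q, w
9. p, w
Accessibility: uRu, uRv, uRw, vRv, wRw
Complete open branch: countermodel on an S4-frame, so not valid in S4, nor in K, T (the same frame is also a K-frame and a T-frame).
S5-tableau for the negation ~(~[](q & p) -> []~[](q & p)):
1. ~(~[](q & p) -> []~[](q & p)), u
2. ~[](q & p), u
3. ~[]~[](q & p), u
4. ~(q & p), v
5. ~p, v
6. [](q & p), w
7. q & p, u
8. q, u
9. p, u
10. q & p, v
11. q, v
12. p, v
Accessibility: uRu, uRv, uRw, vRu, vRv, vRw, wRu, wRv, wRw
Branch closes: p and ~p both at v.
Every branch closes (one shown): valid in S5.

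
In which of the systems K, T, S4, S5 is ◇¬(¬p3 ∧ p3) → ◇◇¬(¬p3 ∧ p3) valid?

T, S4, S5

T-tableau for the negation ¬(◇¬(¬p3 ∧ p3) → ◇◇¬(¬p3 ∧ p3)):
1. ¬(◇¬(¬p3 ∧ p3) → ◇◇¬(¬p3 ∧ p3)), 0
2. ◇¬(¬p3 ∧ p3), 0
3. ¬◇◇¬(¬p3 ∧ p3), 0
4. ¬◇¬(¬p3 ∧ p3), 0
5. ¬p3 ∧ p3, 0
6. ¬p3, 0
7. p3, 0
Accessibility: 0R0
Branch closes: p3 and ¬p3 both at 0.
Every branch closes (one shown): valid in T, hence also in S4, S5 (every theorem of T is a theorem of S4 and S5).
K-tableau for the negation ¬(◇¬(¬p3 ∧ p3) → ◇◇¬(¬p3 ∧ p3)):
1. ¬(◇¬(¬p3 ∧ p3) → ◇◇¬(¬p3 ∧ p3)), 0
2. ◇¬(¬p3 ∧ p3), 0
3. ¬◇◇¬(¬p3 ∧ p3), 0
4. ¬(¬p3 ∧ p3), 1
5. ¬◇¬(¬p3 ∧ p3), 1
6. ¬p3, 1
Accessibility: 0R1
Complete open branch: countermodel on a K-frame, so not valid in K.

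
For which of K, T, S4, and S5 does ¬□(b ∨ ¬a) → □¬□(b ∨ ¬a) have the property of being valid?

S5

S5-tableau for the negation ¬(¬□(b ∨ ¬a) → □¬□(b ∨ ¬a)):
1. ¬(¬□(b ∨ ¬a) → □¬□(b ∨ ¬a)), w0
2. ¬□(b ∨ ¬a), w0
3. ¬□¬□(b ∨ ¬a), w0
4. ¬(b ∨ ¬a), w1
5. ¬b, w1
6. a, w1
7. □(b ∨ ¬a), w2
8. b ∨ ¬a, w0
9. b ∨ ¬a, w1
10. b ∨ ¬a, w2
11. ¬a, w0
12. ¬a, w1
Accessibility: w0Rw0, w0Rw1, w0Rw2, w1Rw0, w1Rw1, w1Rw2, w2Rw0, w2Rw1, w2Rw2
Branch closes: a and ¬a both at w1.
Every branch closes (one shown): valid in S5.
S4-tableau for the negation ¬(¬□(b ∨ ¬a) → □¬□(b ∨ ¬a)):
1. ¬(¬□(b ∨ ¬a) → □¬□(b ∨ ¬a)), w0
2. ¬□(b ∨ ¬a), w0
3. ¬□¬□(b ∨ ¬a), w0
4. ¬(b ∨ ¬a), w1
5. ¬b, w1
6. a, w1
7. □(b ∨ ¬a), w2
8. b ∨ ¬a, w2
9. ¬a, w2
Accessibility: w0Rw0, w0Rw1, w0Rw2, w1Rw1, w2Rw2
Complete open branch: countermodel on an S4-frame, so not valid in S4, nor in K, T (the same frame is also a K-frame and a T-frame).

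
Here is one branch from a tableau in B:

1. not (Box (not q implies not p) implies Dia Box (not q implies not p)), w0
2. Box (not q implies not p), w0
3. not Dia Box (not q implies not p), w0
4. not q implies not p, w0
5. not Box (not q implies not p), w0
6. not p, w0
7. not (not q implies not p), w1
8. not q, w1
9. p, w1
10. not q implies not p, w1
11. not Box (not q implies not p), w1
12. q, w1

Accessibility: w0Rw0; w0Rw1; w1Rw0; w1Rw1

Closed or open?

Both q and not q appear at w1.

Closed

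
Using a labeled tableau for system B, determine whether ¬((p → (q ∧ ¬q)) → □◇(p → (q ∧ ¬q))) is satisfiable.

Unsatisfiable (every branch closes)

1. ¬((p → (q ∧ ¬q)) → □◇(p → (q ∧ ¬q))), 0
2. p → (q ∧ ¬q), 0   [¬→-rule on 1]
3. ¬□◇(p → (q ∧ ¬q)), 0   [¬→-rule on 1]
4. ¬p, 0   [→-rule on 2 (branches; this branch)]
5. ¬◇(p → (q ∧ ¬q)), 1   [¬□-rule on 3: fresh world 1, 0R1]
6. ¬(p → (q ∧ ¬q)), 0   [¬◇-rule on 5 via 1R0]
7. p, 0   [¬→-rule on 6]
8. ¬(q ∧ ¬q), 0   [¬→-rule on 6]
Accessibility: 0R0, 0R1, 1R0, 1R1
Branch closes: p and ¬p both at 0.
(One branch shown.) All branches close.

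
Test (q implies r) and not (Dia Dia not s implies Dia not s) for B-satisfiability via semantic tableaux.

1. (q implies r) and not (Dia Dia not s implies Dia not s), u
2. q implies r, u   [and-rule on 1]
3. not (Dia Dia not s implies Dia not s), u   [and-rule on 1]
4. Dia Dia not s, u   [neg-implies-rule on 3]
5. not Dia not s, u   [neg-implies-rule on 3]
6. s, u   [neg-Dia-rule on 5 via uRu]
7. r, u   [implies-rule on 2 (branches; this branch)]
8. Dia not s, v   [Dia-rule on 4: fresh world v, uRv]
9. s, v   [neg-Dia-rule on 5 via uRv]
10. not s, w   [Dia-rule on 8: fresh world w, vRw]
Accessibility: uRu, uRv, vRu, vRv, vRw, wRv, wRw

Satisfiable (open branch found)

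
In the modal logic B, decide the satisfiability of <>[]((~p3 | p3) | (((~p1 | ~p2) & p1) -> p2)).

1. <>[]((~p3 | p3) | (((~p1 | ~p2) & p1) -> p2)), 0
2. []((~p3 | p3) | (((~p1 | ~p2) & p1) -> p2)), 1   [<>-rule on 1: fresh world 1, 0R1]
3. (~p3 | p3) | (((~p1 | ~p2) & p1) -> p2), 0   [[]-rule on 2 via 1R0]
4. (~p3 | p3) | (((~p1 | ~p2) & p1) -> p2), 1   [[]-rule on 2 via 1R1]
5. ((~p1 | ~p2) & p1) -> p2, 0   [|-rule on 3 (branches; this branch)]
6. ((~p1 | ~p2) & p1) -> p2, 1   [|-rule on 4 (branches; this branch)]
7. p2, 0   [->-rule on 5 (branches; this branch)]
8. p2, 1   [->-rule on 6 (branches; this branch)]
Accessibility: 0R0, 0R1, 1R0, 1R1

Satisfiable (open branch found)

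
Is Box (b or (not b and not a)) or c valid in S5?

Tableau for the negation not (Box (b or (not b and not a)) or c):
1. not (Box (b or (not b and not a)) or c), w0
2. not Box (b or (not b and not a)), w0
3. not c, w0
4. not (b or (not b and not a)), w1
5. not b, w1
6. not (not b and not a), w1
7. a, w1
Accessibility: w0Rw0, w0Rw1, w1Rw0, w1Rw1
The negation has an open branch (countermodel exists).

Invalid (countermodel exists)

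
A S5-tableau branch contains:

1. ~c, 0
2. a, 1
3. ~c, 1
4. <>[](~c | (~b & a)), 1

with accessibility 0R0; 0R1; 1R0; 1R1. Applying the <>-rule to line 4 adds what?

a fresh world 2 with 1R2, and [](~c | (~b & a)) at 2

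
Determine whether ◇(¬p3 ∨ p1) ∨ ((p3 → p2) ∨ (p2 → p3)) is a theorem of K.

Valid

Tableau for the negation ¬(◇(¬p3 ∨ p1) ∨ ((p3 → p2) ∨ (p2 → p3))):
1. ¬(◇(¬p3 ∨ p1) ∨ ((p3 → p2) ∨ (p2 → p3))), u
2. ¬◇(¬p3 ∨ p1), u
3. ¬((p3 → p2) ∨ (p2 → p3)), u
4. ¬(p3 → p2), u
5. ¬(p2 → p3), u
6. p3, u
7. ¬p2, u
8. p2, u
9. ¬p3, u
Branch closes: p2 and ¬p2 both at u.
Every branch of the negation's tableau closes; the branch above is one of them.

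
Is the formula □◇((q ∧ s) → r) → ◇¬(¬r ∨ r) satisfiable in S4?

Satisfiable

1. □◇((q ∧ s) → r) → ◇¬(¬r ∨ r), 0
2. ¬□◇((q ∧ s) → r), 0
3. ¬◇((q ∧ s) → r), 1
4. ¬((q ∧ s) → r), 1
5. q ∧ s, 1
6. ¬r, 1
7. q, 1
8. s, 1
Accessibility: 0R0, 0R1, 1R1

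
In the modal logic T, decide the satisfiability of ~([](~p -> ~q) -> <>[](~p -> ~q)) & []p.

Unsatisfiable (every branch closes)

1. ~([](~p -> ~q) -> <>[](~p -> ~q)) & []p, w0
2. ~([](~p -> ~q) -> <>[](~p -> ~q)), w0
3. []p, w0
4. [](~p -> ~q), w0
5. ~<>[](~p -> ~q), w0
6. p, w0
7. ~p -> ~q, w0
8. ~[](~p -> ~q), w0
9. ~q, w0
10. ~(~p -> ~q), w1
11. ~p, w1
12. q, w1
13. p, w1
Accessibility: w0Rw0, w0Rw1, w1Rw1
Branch closes: p and ~p both at w1.
Every branch closes; the branch above is one of them.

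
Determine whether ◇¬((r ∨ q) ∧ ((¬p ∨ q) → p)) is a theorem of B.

No, not valid

Tableau for the negation ¬◇¬((r ∨ q) ∧ ((¬p ∨ q) → p)):
1. ¬◇¬((r ∨ q) ∧ ((¬p ∨ q) → p)), u
2. (r ∨ q) ∧ ((¬p ∨ q) → p), u
3. r ∨ q, u
4. (¬p ∨ q) → p, u
5. q, u
6. p, u
Accessibility: uRu
The negation has an open branch (countermodel exists).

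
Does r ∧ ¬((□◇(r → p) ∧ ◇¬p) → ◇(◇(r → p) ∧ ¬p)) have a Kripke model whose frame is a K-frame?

1. r ∧ ¬((□◇(r → p) ∧ ◇¬p) → ◇(◇(r → p) ∧ ¬p)), w0
2. r, w0
3. ¬((□◇(r → p) ∧ ◇¬p) → ◇(◇(r → p) ∧ ¬p)), w0
4. □◇(r → p) ∧ ◇¬p, w0
5. ¬◇(◇(r → p) ∧ ¬p), w0
6. □◇(r → p), w0
7. ◇¬p, w0
8. ¬p, w1
9. ¬(◇(r → p) ∧ ¬p), w1
10. ◇(r → p), w1
11. ¬◇(r → p), w1
12. r → p, w2
13. ¬(r → p), w2
14. r, w2
15. ¬p, w2
16. p, w2
Accessibility: w0Rw1, w1Rw2
Branch closes: p and ¬p both at w2.
All branches of the tableau close; one closing branch shown above.

Unsatisfiable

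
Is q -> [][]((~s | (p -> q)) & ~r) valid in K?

Not valid

Tableau for the negation ~(q -> [][]((~s | (p -> q)) & ~r)):
1. ~(q -> [][]((~s | (p -> q)) & ~r)), 0
2. q, 0
3. ~[][]((~s | (p -> q)) & ~r), 0
4. ~[]((~s | (p -> q)) & ~r), 1
5. ~((~s | (p -> q)) & ~r), 2
6. r, 2
Accessibility: 0R1, 1R2
The negation has an open branch (countermodel exists).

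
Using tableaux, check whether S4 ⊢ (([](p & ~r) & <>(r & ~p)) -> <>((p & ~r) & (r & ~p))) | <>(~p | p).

Tableau for the negation ~((([](p & ~r) & <>(r & ~p)) -> <>((p & ~r) & (r & ~p))) | <>(~p | p)):
1. ~((([](p & ~r) & <>(r & ~p)) -> <>((p & ~r) & (r & ~p))) | <>(~p | p)), w0
2. ~(([](p & ~r) & <>(r & ~p)) -> <>((p & ~r) & (r & ~p))), w0   [~|-rule on 1]
3. ~<>(~p | p), w0   [~|-rule on 1]
4. [](p & ~r) & <>(r & ~p), w0   [~->-rule on 2]
5. ~<>((p & ~r) & (r & ~p)), w0   [~->-rule on 2]
6. [](p & ~r), w0   [&-rule on 4]
7. <>(r & ~p), w0   [&-rule on 4]
8. ~(~p | p), w0   [~<>-rule on 3 via w0Rw0]
9. p, w0   [~|-rule on 8]
10. ~p, w0   [~|-rule on 8]
Accessibility: w0Rw0
Branch closes: p and ~p both at w0.
All branches of the negation close; one closing branch shown above.

Valid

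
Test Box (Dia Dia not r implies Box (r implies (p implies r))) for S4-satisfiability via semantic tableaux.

1. Box (Dia Dia not r implies Box (r implies (p implies r))), w0
2. Dia Dia not r implies Box (r implies (p implies r)), w0   [Box-rule on 1 via w0Rw0]
3. Box (r implies (p implies r)), w0   [implies-rule on 2 (branches; this branch)]
4. r implies (p implies r), w0   [Box-rule on 3 via w0Rw0]
5. p implies r, w0   [implies-rule on 4 (branches; this branch)]
6. r, w0   [implies-rule on 5 (branches; this branch)]
Accessibility: w0Rw0

Satisfiable (open branch found)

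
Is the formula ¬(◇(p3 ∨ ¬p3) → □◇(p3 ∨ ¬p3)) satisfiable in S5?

Unsatisfiable (every branch closes)

1. ¬(◇(p3 ∨ ¬p3) → □◇(p3 ∨ ¬p3)), u
2. ◇(p3 ∨ ¬p3), u
3. ¬□◇(p3 ∨ ¬p3), u
4. p3 ∨ ¬p3, v
5. ¬p3, v
6. ¬◇(p3 ∨ ¬p3), w
7. ¬(p3 ∨ ¬p3), u
8. ¬p3, u
9. p3, u
Accessibility: uRu, uRv, uRw, vRu, vRv, vRw, wRu, wRv, wRw
Branch closes: p3 and ¬p3 both at u.
All branches of the tableau close; one closing branch shown above.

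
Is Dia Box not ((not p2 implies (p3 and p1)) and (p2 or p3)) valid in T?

Tableau for the negation not Dia Box not ((not p2 implies (p3 and p1)) and (p2 or p3)):
1. not Dia Box not ((not p2 implies (p3 and p1)) and (p2 or p3)), 0
2. not Box not ((not p2 implies (p3 and p1)) and (p2 or p3)), 0
3. (not p2 implies (p3 and p1)) and (p2 or p3), 1
4. not p2 implies (p3 and p1), 1
5. p2 or p3, 1
6. not Box not ((not p2 implies (p3 and p1)) and (p2 or p3)), 1
7. p3 and p1, 1
8. p3, 1
9. p1, 1
10. (not p2 implies (p3 and p1)) and (p2 or p3), 2
11. not p2 implies (p3 and p1), 2
12. p2 or p3, 2
13. p3 and p1, 2
14. p3, 2
15. p1, 2
Accessibility: 0R0, 0R1, 1R1, 1R2, 2R2
The negation has an open branch (countermodel exists).

Not valid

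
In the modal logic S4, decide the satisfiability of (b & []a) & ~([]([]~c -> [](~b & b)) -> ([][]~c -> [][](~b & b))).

1. (b & []a) & ~([]([]~c -> [](~b & b)) -> ([][]~c -> [][](~b & b))), 0
2. b & []a, 0
3. ~([]([]~c -> [](~b & b)) -> ([][]~c -> [][](~b & b))), 0
4. b, 0
5. []a, 0
6. []([]~c -> [](~b & b)), 0
7. ~([][]~c -> [][](~b & b)), 0
8. [][]~c, 0
9. ~[][](~b & b), 0
10. a, 0
11. []~c -> [](~b & b), 0
12. []~c, 0
13. ~c, 0
14. ~[]~c, 0
15. ~[](~b & b), 1
16. a, 1
17. []~c -> [](~b & b), 1
18. []~c, 1
19. ~c, 1
20. ~[]~c, 1
21. c, 2
22. a, 2
23. []~c -> [](~b & b), 2
24. []~c, 2
25. ~c, 2
Accessibility: 0R0, 0R1, 0R2, 1R1, 2R2
Branch closes: c and ~c both at 2.
(One branch shown.) All branches close.

Unsatisfiable (every branch closes)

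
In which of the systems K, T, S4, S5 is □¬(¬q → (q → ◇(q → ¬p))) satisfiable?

K-tableau for the formula:
1. □¬(¬q → (q → ◇(q → ¬p))), 0
Complete open branch: satisfiable in K.
T-tableau for the formula:
1. □¬(¬q → (q → ◇(q → ¬p))), 0
2. ¬(¬q → (q → ◇(q → ¬p))), 0
3. ¬q, 0
4. ¬(q → ◇(q → ¬p)), 0
5. q, 0
6. ¬◇(q → ¬p), 0
Accessibility: 0R0
Branch closes: q and ¬q both at 0.
Every branch closes (one shown): unsatisfiable in T, hence also in S4, S5 (every S4/S5-frame is a T-frame).

K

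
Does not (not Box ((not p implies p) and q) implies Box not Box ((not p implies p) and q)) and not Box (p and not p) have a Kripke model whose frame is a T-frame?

1. not (not Box ((not p implies p) and q) implies Box not Box ((not p implies p) and q)) and not Box (p and not p), 0
2. not (not Box ((not p implies p) and q) implies Box not Box ((not p implies p) and q)), 0   [and-rule on 1]
3. not Box (p and not p), 0   [and-rule on 1]
4. not Box ((not p implies p) and q), 0   [neg-implies-rule on 2]
5. not Box not Box ((not p implies p) and q), 0   [neg-implies-rule on 2]
6. not (p and not p), 1   [neg-Box-rule on 3: fresh world 1, 0R1]
7. p, 1   [neg-and-rule on 6 (branches; this branch)]
8. not ((not p implies p) and q), 2   [neg-Box-rule on 4: fresh world 2, 0R2]
9. not q, 2   [neg-and-rule on 8 (branches; this branch)]
10. Box ((not p implies p) and q), 3   [neg-Box-rule on 5: fresh world 3, 0R3]
11. (not p implies p) and q, 3   [Box-rule on 10 via 3R3]
12. not p implies p, 3   [and-rule on 11]
13. q, 3   [and-rule on 11]
14. p, 3   [implies-rule on 12 (branches; this branch)]
Accessibility: 0R0, 0R1, 0R2, 0R3, 1R1, 2R2, 3R3

Satisfiable (open branch found)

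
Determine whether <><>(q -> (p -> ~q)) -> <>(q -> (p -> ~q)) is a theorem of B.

Tableau for the negation ~(<><>(q -> (p -> ~q)) -> <>(q -> (p -> ~q))):
1. ~(<><>(q -> (p -> ~q)) -> <>(q -> (p -> ~q))), w0
2. <><>(q -> (p -> ~q)), w0   [~->-rule on 1]
3. ~<>(q -> (p -> ~q)), w0   [~->-rule on 1]
4. ~(q -> (p -> ~q)), w0   [~<>-rule on 3 via w0Rw0]
5. q, w0   [~->-rule on 4]
6. ~(p -> ~q), w0   [~->-rule on 4]
7. p, w0   [~->-rule on 6]
8. <>(q -> (p -> ~q)), w1   [<>-rule on 2: fresh world w1, w0Rw1]
9. ~(q -> (p -> ~q)), w1   [~<>-rule on 3 via w0Rw1]
10. q, w1   [~->-rule on 9]
11. ~(p -> ~q), w1   [~->-rule on 9]
12. p, w1   [~->-rule on 11]
13. q -> (p -> ~q), w2   [<>-rule on 8: fresh world w2, w1Rw2]
14. p -> ~q, w2   [->-rule on 13 (branches; this branch)]
15. ~q, w2   [->-rule on 14 (branches; this branch)]
Accessibility: w0Rw0, w0Rw1, w1Rw0, w1Rw1, w1Rw2, w2Rw1, w2Rw2
The negation has an open branch (countermodel exists).

No, not valid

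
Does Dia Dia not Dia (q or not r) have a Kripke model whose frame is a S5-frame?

1. Dia Dia not Dia (q or not r), w0
2. Dia not Dia (q or not r), w1
3. not Dia (q or not r), w2
4. not (q or not r), w0
5. not q, w0
6. r, w0
7. not (q or not r), w1
8. not q, w1
9. r, w1
10. not (q or not r), w2
11. not q, w2
12. r, w2
Accessibility: w0Rw0, w0Rw1, w0Rw2, w1Rw0, w1Rw1, w1Rw2, w2Rw0, w2Rw1, w2Rw2

Satisfiable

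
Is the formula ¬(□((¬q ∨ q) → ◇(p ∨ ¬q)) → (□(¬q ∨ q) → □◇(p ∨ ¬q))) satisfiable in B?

1. ¬(□((¬q ∨ q) → ◇(p ∨ ¬q)) → (□(¬q ∨ q) → □◇(p ∨ ¬q))), 0
2. □((¬q ∨ q) → ◇(p ∨ ¬q)), 0
3. ¬(□(¬q ∨ q) → □◇(p ∨ ¬q)), 0
4. □(¬q ∨ q), 0
5. ¬□◇(p ∨ ¬q), 0
6. (¬q ∨ q) → ◇(p ∨ ¬q), 0
7. ¬q ∨ q, 0
8. ◇(p ∨ ¬q), 0
9. q, 0
10. ¬◇(p ∨ ¬q), 1
11. (¬q ∨ q) → ◇(p ∨ ¬q), 1
12. ¬q ∨ q, 1
13. ¬(p ∨ ¬q), 0
14. ¬p, 0
15. ¬(p ∨ ¬q), 1
16. ¬p, 1
17. q, 1
18. ◇(p ∨ ¬q), 1
19. p ∨ ¬q, 2
20. (¬q ∨ q) → ◇(p ∨ ¬q), 2
21. ¬q ∨ q, 2
22. ¬q, 2
23. ◇(p ∨ ¬q), 2
24. p ∨ ¬q, 3
25. ¬(p ∨ ¬q), 3
26. ¬p, 3
27. q, 3
28. ¬q, 3
Accessibility: 0R0, 0R1, 0R2, 1R0, 1R1, 1R3, 2R0, 2R2, 3R1, 3R3
Branch closes: q and ¬q both at 3.
Every branch closes; the branch above is one of them.

No, unsatisfiable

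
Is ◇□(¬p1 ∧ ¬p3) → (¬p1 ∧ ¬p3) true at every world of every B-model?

Valid in B

Tableau for the negation ¬(◇□(¬p1 ∧ ¬p3) → (¬p1 ∧ ¬p3)):
1. ¬(◇□(¬p1 ∧ ¬p3) → (¬p1 ∧ ¬p3)), 0
2. ◇□(¬p1 ∧ ¬p3), 0
3. ¬(¬p1 ∧ ¬p3), 0
4. p3, 0
5. □(¬p1 ∧ ¬p3), 1
6. ¬p1 ∧ ¬p3, 0
7. ¬p1, 0
8. ¬p3, 0
Accessibility: 0R0, 0R1, 1R0, 1R1
Branch closes: p3 and ¬p3 both at 0.
All branches of the negation close; one closing branch shown above.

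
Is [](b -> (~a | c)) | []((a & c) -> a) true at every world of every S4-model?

Valid in S4

Tableau for the negation ~([](b -> (~a | c)) | []((a & c) -> a)):
1. ~([](b -> (~a | c)) | []((a & c) -> a)), 0
2. ~[](b -> (~a | c)), 0
3. ~[]((a & c) -> a), 0
4. ~(b -> (~a | c)), 1
5. b, 1
6. ~(~a | c), 1
7. a, 1
8. ~c, 1
9. ~((a & c) -> a), 2
10. a & c, 2
11. ~a, 2
12. a, 2
13. c, 2
Accessibility: 0R0, 0R1, 0R2, 1R1, 2R2
Branch closes: a and ~a both at 2.
Every branch of the negation's tableau closes; the branch above is one of them.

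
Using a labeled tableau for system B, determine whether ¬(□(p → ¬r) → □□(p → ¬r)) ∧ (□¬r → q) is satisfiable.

Satisfiable (open branch found)

1. ¬(□(p → ¬r) → □□(p → ¬r)) ∧ (□¬r → q), 0
2. ¬(□(p → ¬r) → □□(p → ¬r)), 0   [∧-rule on 1]
3. □¬r → q, 0   [∧-rule on 1]
4. □(p → ¬r), 0   [¬→-rule on 2]
5. ¬□□(p → ¬r), 0   [¬→-rule on 2]
6. p → ¬r, 0   [□-rule on 4 via 0R0]
7. q, 0   [→-rule on 3 (branches; this branch)]
8. ¬r, 0   [→-rule on 6 (branches; this branch)]
9. ¬□(p → ¬r), 1   [¬□-rule on 5: fresh world 1, 0R1]
10. p → ¬r, 1   [□-rule on 4 via 0R1]
11. ¬r, 1   [→-rule on 10 (branches; this branch)]
12. ¬(p → ¬r), 2   [¬□-rule on 9: fresh world 2, 1R2]
13. p, 2   [¬→-rule on 12]
14. r, 2   [¬→-rule on 12]
Accessibility: 0R0, 0R1, 1R0, 1R1, 1R2, 2R1, 2R2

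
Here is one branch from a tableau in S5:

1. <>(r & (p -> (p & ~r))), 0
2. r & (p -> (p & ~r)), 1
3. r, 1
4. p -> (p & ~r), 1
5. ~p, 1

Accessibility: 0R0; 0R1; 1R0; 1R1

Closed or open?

No, open

No atom appears with both signs at the same world.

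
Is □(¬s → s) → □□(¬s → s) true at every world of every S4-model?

Tableau for the negation ¬(□(¬s → s) → □□(¬s → s)):
1. ¬(□(¬s → s) → □□(¬s → s)), u
2. □(¬s → s), u
3. ¬□□(¬s → s), u
4. ¬s → s, u
5. s, u
6. ¬□(¬s → s), v
7. ¬s → s, v
8. s, v
9. ¬(¬s → s), w
10. ¬s, w
11. ¬s → s, w
12. s, w
Accessibility: uRu, uRv, uRw, vRv, vRw, wRw
Branch closes: s and ¬s both at w.
All branches of the negation close; one closing branch shown above.

Yes, valid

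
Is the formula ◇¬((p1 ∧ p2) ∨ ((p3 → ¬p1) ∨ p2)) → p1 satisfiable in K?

1. ◇¬((p1 ∧ p2) ∨ ((p3 → ¬p1) ∨ p2)) → p1, w0
2. p1, w0

Satisfiable (open branch found)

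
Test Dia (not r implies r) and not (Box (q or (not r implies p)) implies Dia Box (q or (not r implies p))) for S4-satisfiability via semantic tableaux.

No, unsatisfiable

1. Dia (not r implies r) and not (Box (q or (not r implies p)) implies Dia Box (q or (not r implies p))), u
2. Dia (not r implies r), u   [and-rule on 1]
3. not (Box (q or (not r implies p)) implies Dia Box (q or (not r implies p))), u   [and-rule on 1]
4. Box (q or (not r implies p)), u   [neg-implies-rule on 3]
5. not Dia Box (q or (not r implies p)), u   [neg-implies-rule on 3]
6. q or (not r implies p), u   [Box-rule on 4 via uRu]
7. not Box (q or (not r implies p)), u   [neg-Dia-rule on 5 via uRu]
8. not r implies p, u   [or-rule on 6 (branches; this branch)]
9. p, u   [implies-rule on 8 (branches; this branch)]
10. not r implies r, v   [Dia-rule on 2: fresh world v, uRv]
11. q or (not r implies p), v   [Box-rule on 4 via uRv]
12. not Box (q or (not r implies p)), v   [neg-Dia-rule on 5 via uRv]
13. r, v   [implies-rule on 10 (branches; this branch)]
14. not r implies p, v   [or-rule on 11 (branches; this branch)]
15. p, v   [implies-rule on 14 (branches; this branch)]
16. not (q or (not r implies p)), w   [neg-Box-rule on 7: fresh world w, uRw]
17. not q, w   [neg-or-rule on 16]
18. not (not r implies p), w   [neg-or-rule on 16]
19. not r, w   [neg-implies-rule on 18]
20. not p, w   [neg-implies-rule on 18]
21. q or (not r implies p), w   [Box-rule on 4 via uRw]
22. not Box (q or (not r implies p)), w   [neg-Dia-rule on 5 via uRw]
23. not r implies p, w   [or-rule on 21 (branches; this branch)]
24. p, w   [implies-rule on 23 (branches; this branch)]
Accessibility: uRu, uRv, uRw, vRv, wRw
Branch closes: p and not p both at w.
All branches of the tableau close; one closing branch shown above.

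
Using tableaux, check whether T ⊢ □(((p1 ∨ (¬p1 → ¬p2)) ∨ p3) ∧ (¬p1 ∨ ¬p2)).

No, not valid

Tableau for the negation ¬□(((p1 ∨ (¬p1 → ¬p2)) ∨ p3) ∧ (¬p1 ∨ ¬p2)):
1. ¬□(((p1 ∨ (¬p1 → ¬p2)) ∨ p3) ∧ (¬p1 ∨ ¬p2)), 0
2. ¬(((p1 ∨ (¬p1 → ¬p2)) ∨ p3) ∧ (¬p1 ∨ ¬p2)), 1
3. ¬(¬p1 ∨ ¬p2), 1
4. p1, 1
5. p2, 1
Accessibility: 0R0, 0R1, 1R1
The negation has an open branch (countermodel exists).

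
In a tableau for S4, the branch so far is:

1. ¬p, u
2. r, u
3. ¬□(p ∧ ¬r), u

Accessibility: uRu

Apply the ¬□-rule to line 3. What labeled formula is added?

a fresh world v with uRv, and ¬(p ∧ ¬r) at v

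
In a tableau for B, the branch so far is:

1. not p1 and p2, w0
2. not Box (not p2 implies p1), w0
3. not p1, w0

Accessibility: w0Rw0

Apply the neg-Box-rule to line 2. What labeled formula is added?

a fresh world w1 with w0Rw1, and not (not p2 implies p1) at w1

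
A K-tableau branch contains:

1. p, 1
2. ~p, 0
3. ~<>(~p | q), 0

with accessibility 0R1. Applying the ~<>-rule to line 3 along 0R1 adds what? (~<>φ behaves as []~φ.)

~<>φ behaves as []~φ: propagate the negated body to each accessible world.

~(~p | q), 1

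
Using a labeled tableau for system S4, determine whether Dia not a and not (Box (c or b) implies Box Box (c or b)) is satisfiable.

1. Dia not a and not (Box (c or b) implies Box Box (c or b)), w0
2. Dia not a, w0   [and-rule on 1]
3. not (Box (c or b) implies Box Box (c or b)), w0   [and-rule on 1]
4. Box (c or b), w0   [neg-implies-rule on 3]
5. not Box Box (c or b), w0   [neg-implies-rule on 3]
6. c or b, w0   [Box-rule on 4 via w0Rw0]
7. b, w0   [or-rule on 6 (branches; this branch)]
8. not a, w1   [Dia-rule on 2: fresh world w1, w0Rw1]
9. c or b, w1   [Box-rule on 4 via w0Rw1]
10. b, w1   [or-rule on 9 (branches; this branch)]
11. not Box (c or b), w2   [neg-Box-rule on 5: fresh world w2, w0Rw2]
12. c or b, w2   [Box-rule on 4 via w0Rw2]
13. b, w2   [or-rule on 12 (branches; this branch)]
14. not (c or b), w3   [neg-Box-rule on 11: fresh world w3, w2Rw3]
15. not c, w3   [neg-or-rule on 14]
16. not b, w3   [neg-or-rule on 14]
17. c or b, w3   [Box-rule on 4 via w0Rw3]
18. b, w3   [or-rule on 17 (branches; this branch)]
Accessibility: w0Rw0, w0Rw1, w0Rw2, w0Rw3, w1Rw1, w2Rw2, w2Rw3, w3Rw3
Branch closes: b and not b both at w3.
All branches of the tableau close; one closing branch shown above.

Unsatisfiable (every branch closes)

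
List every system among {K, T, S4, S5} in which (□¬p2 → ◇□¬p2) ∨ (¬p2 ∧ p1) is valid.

K-tableau for the negation ¬((□¬p2 → ◇□¬p2) ∨ (¬p2 ∧ p1)):
1. ¬((□¬p2 → ◇□¬p2) ∨ (¬p2 ∧ p1)), u
2. ¬(□¬p2 → ◇□¬p2), u   [¬∨-rule on 1]
3. ¬(¬p2 ∧ p1), u   [¬∨-rule on 1]
4. □¬p2, u   [¬→-rule on 2]
5. ¬◇□¬p2, u   [¬→-rule on 2]
6. ¬p1, u   [¬∧-rule on 3 (branches; this branch)]
Complete open branch: countermodel on a K-frame, so not valid in K.
T-tableau for the negation ¬((□¬p2 → ◇□¬p2) ∨ (¬p2 ∧ p1)):
1. ¬((□¬p2 → ◇□¬p2) ∨ (¬p2 ∧ p1)), u
2. ¬(□¬p2 → ◇□¬p2), u   [¬∨-rule on 1]
3. ¬(¬p2 ∧ p1), u   [¬∨-rule on 1]
4. □¬p2, u   [¬→-rule on 2]
5. ¬◇□¬p2, u   [¬→-rule on 2]
6. ¬p2, u   [□-rule on 4 via uRu]
7. ¬□¬p2, u   [¬◇-rule on 5 via uRu]
8. ¬p1, u   [¬∧-rule on 3 (branches; this branch)]
9. p2, v   [¬□-rule on 7: fresh world v, uRv]
10. ¬p2, v   [□-rule on 4 via uRv]
Accessibility: uRu, uRv, vRv
Branch closes: p2 and ¬p2 both at v.
Every branch closes (one shown): valid in T, hence also in S4, S5 (every theorem of T is a theorem of S4 and S5).

T, S4, S5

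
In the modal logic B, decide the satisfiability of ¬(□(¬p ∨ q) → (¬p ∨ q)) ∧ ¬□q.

No, unsatisfiable

1. ¬(□(¬p ∨ q) → (¬p ∨ q)) ∧ ¬□q, 0
2. ¬(□(¬p ∨ q) → (¬p ∨ q)), 0   [∧-rule on 1]
3. ¬□q, 0   [∧-rule on 1]
4. □(¬p ∨ q), 0   [¬→-rule on 2]
5. ¬(¬p ∨ q), 0   [¬→-rule on 2]
6. p, 0   [¬∨-rule on 5]
7. ¬q, 0   [¬∨-rule on 5]
8. ¬p ∨ q, 0   [□-rule on 4 via 0R0]
9. q, 0   [∨-rule on 8 (branches; this branch)]
Accessibility: 0R0
Branch closes: q and ¬q both at 0.
Every branch closes; the branch above is one of them.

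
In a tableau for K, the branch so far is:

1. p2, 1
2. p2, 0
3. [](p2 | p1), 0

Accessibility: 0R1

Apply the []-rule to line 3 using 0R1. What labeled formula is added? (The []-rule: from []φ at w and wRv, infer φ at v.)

p2 | p1, 1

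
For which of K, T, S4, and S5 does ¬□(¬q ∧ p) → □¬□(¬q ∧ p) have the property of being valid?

S5

S5-tableau for the negation ¬(¬□(¬q ∧ p) → □¬□(¬q ∧ p)):
1. ¬(¬□(¬q ∧ p) → □¬□(¬q ∧ p)), w0
2. ¬□(¬q ∧ p), w0   [¬→-rule on 1]
3. ¬□¬□(¬q ∧ p), w0   [¬→-rule on 1]
4. ¬(¬q ∧ p), w1   [¬□-rule on 2: fresh world w1, w0Rw1]
5. ¬p, w1   [¬∧-rule on 4 (branches; this branch)]
6. □(¬q ∧ p), w2   [¬□-rule on 3: fresh world w2, w0Rw2]
7. ¬q ∧ p, w0   [□-rule on 6 via w2Rw0]
8. ¬q, w0   [∧-rule on 7]
9. p, w0   [∧-rule on 7]
10. ¬q ∧ p, w1   [□-rule on 6 via w2Rw1]
11. ¬q, w1   [∧-rule on 10]
12. p, w1   [∧-rule on 10]
Accessibility: w0Rw0, w0Rw1, w0Rw2, w1Rw0, w1Rw1, w1Rw2, w2Rw0, w2Rw1, w2Rw2
Branch closes: p and ¬p both at w1.
Every branch closes (one shown): valid in S5.
S4-tableau for the negation ¬(¬□(¬q ∧ p) → □¬□(¬q ∧ p)):
1. ¬(¬□(¬q ∧ p) → □¬□(¬q ∧ p)), w0
2. ¬□(¬q ∧ p), w0   [¬→-rule on 1]
3. ¬□¬□(¬q ∧ p), w0   [¬→-rule on 1]
4. ¬(¬q ∧ p), w1   [¬□-rule on 2: fresh world w1, w0Rw1]
5. ¬p, w1   [¬∧-rule on 4 (branches; this branch)]
6. □(¬q ∧ p), w2   [¬□-rule on 3: fresh world w2, w0Rw2]
7. ¬q ∧ p, w2   [□-rule on 6 via w2Rw2]
8. ¬q, w2   [∧-rule on 7]
9. p, w2   [∧-rule on 7]
Accessibility: w0Rw0, w0Rw1, w0Rw2, w1Rw1, w2Rw2
Complete open branch: countermodel on an S4-frame, so not valid in S4, nor in K, T (the same frame is also a K-frame and a T-frame).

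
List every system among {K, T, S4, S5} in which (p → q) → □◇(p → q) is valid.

S5

S5-tableau for the negation ¬((p → q) → □◇(p → q)):
1. ¬((p → q) → □◇(p → q)), u
2. p → q, u   [¬→-rule on 1]
3. ¬□◇(p → q), u   [¬→-rule on 1]
4. q, u   [→-rule on 2 (branches; this branch)]
5. ¬◇(p → q), v   [¬□-rule on 3: fresh world v, uRv]
6. ¬(p → q), u   [¬◇-rule on 5 via vRu]
7. p, u   [¬→-rule on 6]
8. ¬q, u   [¬→-rule on 6]
Accessibility: uRu, uRv, vRu, vRv
Branch closes: q and ¬q both at u.
Every branch closes (one shown): valid in S5.
S4-tableau for the negation ¬((p → q) → □◇(p → q)):
1. ¬((p → q) → □◇(p → q)), u
2. p → q, u   [¬→-rule on 1]
3. ¬□◇(p → q), u   [¬→-rule on 1]
4. q, u   [→-rule on 2 (branches; this branch)]
5. ¬◇(p → q), v   [¬□-rule on 3: fresh world v, uRv]
6. ¬(p → q), v   [¬◇-rule on 5 via vRv]
7. p, v   [¬→-rule on 6]
8. ¬q, v   [¬→-rule on 6]
Accessibility: uRu, uRv, vRv
Complete open branch: countermodel on an S4-frame, so not valid in S4, nor in K, T (the same frame is also a K-frame and a T-frame).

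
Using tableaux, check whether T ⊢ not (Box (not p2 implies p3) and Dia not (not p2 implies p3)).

Tableau for the negation Box (not p2 implies p3) and Dia not (not p2 implies p3):
1. Box (not p2 implies p3) and Dia not (not p2 implies p3), 0
2. Box (not p2 implies p3), 0   [and-rule on 1]
3. Dia not (not p2 implies p3), 0   [and-rule on 1]
4. not p2 implies p3, 0   [Box-rule on 2 via 0R0]
5. p3, 0   [implies-rule on 4 (branches; this branch)]
6. not (not p2 implies p3), 1   [Dia-rule on 3: fresh world 1, 0R1]
7. not p2, 1   [neg-implies-rule on 6]
8. not p3, 1   [neg-implies-rule on 6]
9. not p2 implies p3, 1   [Box-rule on 2 via 0R1]
10. p3, 1   [implies-rule on 9 (branches; this branch)]
Accessibility: 0R0, 0R1, 1R1
Branch closes: p3 and not p3 both at 1.
All branches of the negation close; one closing branch shown above.

Valid in T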